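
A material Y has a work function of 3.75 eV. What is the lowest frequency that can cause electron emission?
9.0675e+14 Hz

The threshold frequency is when the photon energy equals the work function:
hf₀ = φ

Solving for f₀:
f₀ = φ/h = (3.75 eV × 1.602×10⁻¹⁹ J/eV) / (6.626×10⁻³⁴ J·s)
f₀ = 9.0675e+14 Hz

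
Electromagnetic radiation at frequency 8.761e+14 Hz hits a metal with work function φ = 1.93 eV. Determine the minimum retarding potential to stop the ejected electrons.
1.6933 V

The stopping potential V_s satisfies: eV_s = KE_max

First, find KE_max using Einstein's equation:
E_photon = hf = (6.626×10⁻³⁴ J·s)(8.761e+14 Hz) = 3.6233 eV
KE_max = E_photon - φ = 3.6233 - 1.93 = 1.6933 eV

Since eV_s = KE_max:
V_s = KE_max/e = 1.6933 V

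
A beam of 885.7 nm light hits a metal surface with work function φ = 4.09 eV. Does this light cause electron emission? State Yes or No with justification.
No

For photoemission, the photon energy must exceed the work function.

Photon energy: E = hc/λ = 1.3998 eV
Work function: φ = 4.09 eV

Since E_photon (1.3998 eV) < φ (4.09 eV), photoemission will NOT occur.
The threshold wavelength is λ₀ = hc/φ = 303.1 nm.
Since 885.7 nm > 303.1 nm, the photons lack sufficient energy.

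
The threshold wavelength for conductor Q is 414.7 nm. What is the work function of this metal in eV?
2.99 eV

At the threshold wavelength, photon energy equals work function:
φ = hc/λ₀

Calculating:
φ = (6.626×10⁻³⁴ J·s)(3×10⁸ m/s) / (414.7×10⁻⁹ m)
φ = 2.99 eV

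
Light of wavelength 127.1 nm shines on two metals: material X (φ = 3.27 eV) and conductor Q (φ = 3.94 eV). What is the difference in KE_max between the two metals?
0.6700 eV

Using KE_max = hc/λ - φ for each metal:

Photon energy: E = hc/λ = 9.7549 eV

For material X (φ₁ = 3.27 eV):
KE₁ = E - φ₁ = 9.7549 - 3.27 = 6.4849 eV

For conductor Q (φ₂ = 3.94 eV):
KE₂ = E - φ₂ = 9.7549 - 3.94 = 5.8149 eV

Difference:
ΔKE = KE₁ - KE₂ = 6.4849 - 5.8149 = 0.6700 eV

Note: The difference equals the difference in work functions: 3.94 - 3.27 = 0.67 eV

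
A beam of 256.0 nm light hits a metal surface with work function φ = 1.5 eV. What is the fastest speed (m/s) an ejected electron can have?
1.0844e+06 m/s

First, find the maximum kinetic energy:
E_photon = hc/λ = 4.8431 eV
KE_max = E_photon - φ = 4.8431 - 1.5 = 3.3431 eV

Convert to Joules: KE_max = 3.3431 × 1.602×10⁻¹⁹ J = 5.3563e-19 J

Then use KE = ½mv² to find velocity:
v = √(2·KE/m) = √(2 × 5.3563e-19 J / 9.109e-31 kg)
v = 1.0844e+06 m/s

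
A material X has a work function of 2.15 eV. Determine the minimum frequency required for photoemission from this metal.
5.1987e+14 Hz

The threshold frequency is when the photon energy equals the work function:
hf₀ = φ

Solving for f₀:
f₀ = φ/h = (2.15 eV × 1.602×10⁻¹⁹ J/eV) / (6.626×10⁻³⁴ J·s)
f₀ = 5.1987e+14 Hz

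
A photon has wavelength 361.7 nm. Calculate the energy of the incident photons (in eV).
3.4278 eV

Using E = hf = hc/λ:

E = hc/λ = (6.626×10⁻³⁴ J·s)(3×10⁸ m/s) / (361.7×10⁻⁹ m)
E = 3.4278 eV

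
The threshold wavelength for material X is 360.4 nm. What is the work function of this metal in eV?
3.44 eV

At the threshold wavelength, photon energy equals work function:
φ = hc/λ₀

Calculating:
φ = (6.626×10⁻³⁴ J·s)(3×10⁸ m/s) / (360.4×10⁻⁹ m)
φ = 3.44 eV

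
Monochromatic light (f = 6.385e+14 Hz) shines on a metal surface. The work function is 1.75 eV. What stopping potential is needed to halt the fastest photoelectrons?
0.8906 V

The stopping potential V_s satisfies: eV_s = KE_max

First, find KE_max using Einstein's equation:
E_photon = hf = (6.626×10⁻³⁴ J·s)(6.385e+14 Hz) = 2.6406 eV
KE_max = E_photon - φ = 2.6406 - 1.75 = 0.8906 eV

Since eV_s = KE_max:
V_s = KE_max/e = 0.8906 V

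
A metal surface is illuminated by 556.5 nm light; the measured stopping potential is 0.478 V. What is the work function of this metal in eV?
1.75 eV

The stopping potential gives the maximum kinetic energy: KE_max = eV_s = 0.478 eV

From Einstein's photoelectric equation: KE_max = hc/λ - φ
Rearranging: φ = hc/λ - KE_max

Calculate photon energy:
E_photon = hc/λ = (6.626×10⁻³⁴ J·s)(3×10⁸ m/s) / (556.5×10⁻⁹ m) = 2.2279 eV

Therefore:
φ = 2.2279 - 0.478 = 1.75 eV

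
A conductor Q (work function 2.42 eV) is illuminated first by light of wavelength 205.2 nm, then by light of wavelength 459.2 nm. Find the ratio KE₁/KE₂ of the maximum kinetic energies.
12.9359

Using Einstein's equation: KE_max = hc/λ - φ

For λ₁ = 205.2 nm:
E₁ = hc/λ₁ = 6.0421 eV
KE₁ = E₁ - φ = 6.0421 - 2.42 = 3.6221 eV

For λ₂ = 459.2 nm:
E₂ = hc/λ₂ = 2.7000 eV
KE₂ = E₂ - φ = 2.7000 - 2.42 = 0.2800 eV

Ratio: KE₁/KE₂ = 3.6221/0.2800 = 12.9359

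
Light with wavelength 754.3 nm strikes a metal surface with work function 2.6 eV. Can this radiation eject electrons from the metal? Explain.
No

For photoemission, the photon energy must exceed the work function.

Photon energy: E = hc/λ = 1.6437 eV
Work function: φ = 2.6 eV

Since E_photon (1.6437 eV) < φ (2.6 eV), photoemission will NOT occur.
The threshold wavelength is λ₀ = hc/φ = 476.9 nm.
Since 754.3 nm > 476.9 nm, the photons lack sufficient energy.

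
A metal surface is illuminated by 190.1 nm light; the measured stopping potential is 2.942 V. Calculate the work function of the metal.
3.58 eV

The stopping potential gives the maximum kinetic energy: KE_max = eV_s = 2.942 eV

From Einstein's photoelectric equation: KE_max = hc/λ - φ
Rearranging: φ = hc/λ - KE_max

Calculate photon energy:
E_photon = hc/λ = (6.626×10⁻³⁴ J·s)(3×10⁸ m/s) / (190.1×10⁻⁹ m) = 6.5221 eV

Therefore:
φ = 6.5221 - 2.942 = 3.58 eV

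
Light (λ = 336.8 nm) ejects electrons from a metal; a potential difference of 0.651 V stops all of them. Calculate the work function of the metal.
3.03 eV

The stopping potential gives the maximum kinetic energy: KE_max = eV_s = 0.651 eV

From Einstein's photoelectric equation: KE_max = hc/λ - φ
Rearranging: φ = hc/λ - KE_max

Calculate photon energy:
E_photon = hc/λ = (6.626×10⁻³⁴ J·s)(3×10⁸ m/s) / (336.8×10⁻⁹ m) = 3.6812 eV

Therefore:
φ = 3.6812 - 0.651 = 3.03 eV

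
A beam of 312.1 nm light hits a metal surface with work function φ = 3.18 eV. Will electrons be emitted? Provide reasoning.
Yes

For photoemission, the photon energy must exceed the work function.

Photon energy: E = hc/λ = 3.9726 eV
Work function: φ = 3.18 eV

Since E_photon (3.9726 eV) > φ (3.18 eV), photoemission WILL occur.
The threshold wavelength is λ₀ = hc/φ = 389.9 nm.
Since 312.1 nm < 389.9 nm, the light has sufficient energy.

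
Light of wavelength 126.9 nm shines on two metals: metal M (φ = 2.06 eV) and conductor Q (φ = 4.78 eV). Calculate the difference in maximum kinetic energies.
2.7200 eV

Using KE_max = hc/λ - φ for each metal:

Photon energy: E = hc/λ = 9.7702 eV

For metal M (φ₁ = 2.06 eV):
KE₁ = E - φ₁ = 9.7702 - 2.06 = 7.7102 eV

For conductor Q (φ₂ = 4.78 eV):
KE₂ = E - φ₂ = 9.7702 - 4.78 = 4.9902 eV

Difference:
ΔKE = KE₁ - KE₂ = 7.7102 - 4.9902 = 2.7200 eV

Note: The difference equals the difference in work functions: 4.78 - 2.06 = 2.72 eV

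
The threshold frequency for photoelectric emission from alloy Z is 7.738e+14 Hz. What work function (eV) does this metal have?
3.20 eV

At the threshold frequency, photon energy equals work function:
φ = hf₀

Calculating:
φ = (6.626×10⁻³⁴ J·s)(7.738e+14 Hz)
φ = 3.20 eV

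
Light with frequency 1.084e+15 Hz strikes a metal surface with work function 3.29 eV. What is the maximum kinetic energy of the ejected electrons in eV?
1.1931 eV

Using Einstein's photoelectric equation: KE_max = hf - φ

First, calculate the photon energy:
E_photon = hf = (6.626×10⁻³⁴ J·s)(1.084e+15 Hz)
E_photon = 4.4831 eV

Then, the maximum kinetic energy:
KE_max = E_photon - φ = 4.4831 eV - 3.29 eV = 1.1931 eV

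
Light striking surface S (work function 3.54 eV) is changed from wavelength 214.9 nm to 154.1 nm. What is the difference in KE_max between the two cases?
2.2763 eV

Using Einstein's equation: KE_max = hc/λ - φ

For λ₁ = 214.9 nm:
KE₁ = hc/λ₁ - φ = 5.7694 - 3.54 = 2.2294 eV

For λ₂ = 154.1 nm:
KE₂ = hc/λ₂ - φ = 8.0457 - 3.54 = 4.5057 eV

Change in KE:
ΔKE = KE₂ - KE₁ = 4.5057 - 2.2294 = 2.2763 eV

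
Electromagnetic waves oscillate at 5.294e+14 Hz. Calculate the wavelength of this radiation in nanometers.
566.29 nm

Using the wave equation: c = fλ

Solving for wavelength:
λ = c/f = (3×10⁸ m/s) / (5.294e+14 Hz)
λ = 566.29 nm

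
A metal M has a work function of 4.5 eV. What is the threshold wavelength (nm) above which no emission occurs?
275.52 nm

The threshold wavelength is when the photon energy equals the work function:
hc/λ₀ = φ

Solving for λ₀:
λ₀ = hc/φ = (6.626×10⁻³⁴ J·s)(3×10⁸ m/s) / (4.5 eV × 1.602×10⁻¹⁹ J/eV)
λ₀ = 275.52 nm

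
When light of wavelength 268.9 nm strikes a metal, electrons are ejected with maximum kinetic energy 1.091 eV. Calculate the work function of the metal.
3.52 eV

From Einstein's photoelectric equation: KE_max = hf - φ = hc/λ - φ

Rearranging for φ:
φ = hc/λ - KE_max

Calculate photon energy:
E_photon = hc/λ = 4.6108 eV

Therefore:
φ = 4.6108 - 1.091 = 3.52 eV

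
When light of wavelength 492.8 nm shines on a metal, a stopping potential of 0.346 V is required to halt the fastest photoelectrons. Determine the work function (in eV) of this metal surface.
2.17 eV

The stopping potential gives the maximum kinetic energy: KE_max = eV_s = 0.346 eV

From Einstein's photoelectric equation: KE_max = hc/λ - φ
Rearranging: φ = hc/λ - KE_max

Calculate photon energy:
E_photon = hc/λ = (6.626×10⁻³⁴ J·s)(3×10⁸ m/s) / (492.8×10⁻⁹ m) = 2.5159 eV

Therefore:
φ = 2.5159 - 0.346 = 2.17 eV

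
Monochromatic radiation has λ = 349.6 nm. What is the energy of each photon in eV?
3.5465 eV

Using E = hf = hc/λ:

E = hc/λ = (6.626×10⁻³⁴ J·s)(3×10⁸ m/s) / (349.6×10⁻⁹ m)
E = 3.5465 eV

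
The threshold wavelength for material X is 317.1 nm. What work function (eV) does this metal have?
3.91 eV

At the threshold wavelength, photon energy equals work function:
φ = hc/λ₀

Calculating:
φ = (6.626×10⁻³⁴ J·s)(3×10⁸ m/s) / (317.1×10⁻⁹ m)
φ = 3.91 eV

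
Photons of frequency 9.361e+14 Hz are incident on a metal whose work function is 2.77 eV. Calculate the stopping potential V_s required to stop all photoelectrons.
1.1014 V

The stopping potential V_s satisfies: eV_s = KE_max

First, find KE_max using Einstein's equation:
E_photon = hf = (6.626×10⁻³⁴ J·s)(9.361e+14 Hz) = 3.8714 eV
KE_max = E_photon - φ = 3.8714 - 2.77 = 1.1014 eV

Since eV_s = KE_max:
V_s = KE_max/e = 1.1014 V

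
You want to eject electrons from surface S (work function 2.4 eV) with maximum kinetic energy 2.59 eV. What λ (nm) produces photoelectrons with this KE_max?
248.47 nm

From Einstein's equation: KE_max = hc/λ - φ

Rearranging for λ:
hc/λ = KE_max + φ
λ = hc/(KE_max + φ)

Required photon energy:
E_photon = KE_max + φ = 2.59 + 2.4 = 4.99 eV

Required wavelength:
λ = hc/E_photon = (6.626×10⁻³⁴)(3×10⁸) / (4.99 × 1.602×10⁻¹⁹)
λ = 248.47 nm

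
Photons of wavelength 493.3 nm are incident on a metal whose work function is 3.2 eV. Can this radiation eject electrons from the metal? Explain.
No

For photoemission, the photon energy must exceed the work function.

Photon energy: E = hc/λ = 2.5134 eV
Work function: φ = 3.2 eV

Since E_photon (2.5134 eV) < φ (3.2 eV), photoemission will NOT occur.
The threshold wavelength is λ₀ = hc/φ = 387.5 nm.
Since 493.3 nm > 387.5 nm, the photons lack sufficient energy.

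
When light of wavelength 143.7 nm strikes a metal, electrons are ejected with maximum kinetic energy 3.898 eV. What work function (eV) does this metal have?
4.73 eV

From Einstein's photoelectric equation: KE_max = hf - φ = hc/λ - φ

Rearranging for φ:
φ = hc/λ - KE_max

Calculate photon energy:
E_photon = hc/λ = 8.6280 eV

Therefore:
φ = 8.6280 - 3.898 = 4.73 eV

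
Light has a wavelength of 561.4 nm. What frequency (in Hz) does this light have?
5.3401e+14 Hz

Using the wave equation: c = fλ

Solving for frequency:
f = c/λ = (3×10⁸ m/s) / (561.4×10⁻⁹ m)
f = 5.3401e+14 Hz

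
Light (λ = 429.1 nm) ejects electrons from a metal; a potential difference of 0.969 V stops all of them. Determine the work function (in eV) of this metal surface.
1.92 eV

The stopping potential gives the maximum kinetic energy: KE_max = eV_s = 0.969 eV

From Einstein's photoelectric equation: KE_max = hc/λ - φ
Rearranging: φ = hc/λ - KE_max

Calculate photon energy:
E_photon = hc/λ = (6.626×10⁻³⁴ J·s)(3×10⁸ m/s) / (429.1×10⁻⁹ m) = 2.8894 eV

Therefore:
φ = 2.8894 - 0.969 = 1.92 eV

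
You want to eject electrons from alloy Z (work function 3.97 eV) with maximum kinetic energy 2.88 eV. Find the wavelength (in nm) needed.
181.00 nm

From Einstein's equation: KE_max = hc/λ - φ

Rearranging for λ:
hc/λ = KE_max + φ
λ = hc/(KE_max + φ)

Required photon energy:
E_photon = KE_max + φ = 2.88 + 3.97 = 6.85 eV

Required wavelength:
λ = hc/E_photon = (6.626×10⁻³⁴)(3×10⁸) / (6.85 × 1.602×10⁻¹⁹)
λ = 181.00 nm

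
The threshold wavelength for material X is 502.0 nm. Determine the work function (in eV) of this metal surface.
2.47 eV

At the threshold wavelength, photon energy equals work function:
φ = hc/λ₀

Calculating:
φ = (6.626×10⁻³⁴ J·s)(3×10⁸ m/s) / (502.0×10⁻⁹ m)
φ = 2.47 eV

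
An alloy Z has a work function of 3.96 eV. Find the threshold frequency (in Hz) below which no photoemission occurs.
9.5752e+14 Hz

The threshold frequency is when the photon energy equals the work function:
hf₀ = φ

Solving for f₀:
f₀ = φ/h = (3.96 eV × 1.602×10⁻¹⁹ J/eV) / (6.626×10⁻³⁴ J·s)
f₀ = 9.5752e+14 Hz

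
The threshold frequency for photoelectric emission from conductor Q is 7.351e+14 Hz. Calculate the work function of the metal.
3.04 eV

At the threshold frequency, photon energy equals work function:
φ = hf₀

Calculating:
φ = (6.626×10⁻³⁴ J·s)(7.351e+14 Hz)
φ = 3.04 eV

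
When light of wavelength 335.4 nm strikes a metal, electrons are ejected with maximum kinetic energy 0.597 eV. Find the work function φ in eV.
3.10 eV

From Einstein's photoelectric equation: KE_max = hf - φ = hc/λ - φ

Rearranging for φ:
φ = hc/λ - KE_max

Calculate photon energy:
E_photon = hc/λ = 3.6966 eV

Therefore:
φ = 3.6966 - 0.597 = 3.10 eV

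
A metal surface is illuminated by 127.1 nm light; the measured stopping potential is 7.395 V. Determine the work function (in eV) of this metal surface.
2.36 eV

The stopping potential gives the maximum kinetic energy: KE_max = eV_s = 7.395 eV

From Einstein's photoelectric equation: KE_max = hc/λ - φ
Rearranging: φ = hc/λ - KE_max

Calculate photon energy:
E_photon = hc/λ = (6.626×10⁻³⁴ J·s)(3×10⁸ m/s) / (127.1×10⁻⁹ m) = 9.7549 eV

Therefore:
φ = 9.7549 - 7.395 = 2.36 eV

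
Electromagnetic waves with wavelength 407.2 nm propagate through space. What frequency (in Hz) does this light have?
7.3623e+14 Hz

Using the wave equation: c = fλ

Solving for frequency:
f = c/λ = (3×10⁸ m/s) / (407.2×10⁻⁹ m)
f = 7.3623e+14 Hz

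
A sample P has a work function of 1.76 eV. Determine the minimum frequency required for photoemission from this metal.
4.2557e+14 Hz

The threshold frequency is when the photon energy equals the work function:
hf₀ = φ

Solving for f₀:
f₀ = φ/h = (1.76 eV × 1.602×10⁻¹⁹ J/eV) / (6.626×10⁻³⁴ J·s)
f₀ = 4.2557e+14 Hz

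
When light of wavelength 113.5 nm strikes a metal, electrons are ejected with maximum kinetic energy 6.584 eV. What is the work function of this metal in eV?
4.34 eV

From Einstein's photoelectric equation: KE_max = hf - φ = hc/λ - φ

Rearranging for φ:
φ = hc/λ - KE_max

Calculate photon energy:
E_photon = hc/λ = 10.9237 eV

Therefore:
φ = 10.9237 - 6.584 = 4.34 eV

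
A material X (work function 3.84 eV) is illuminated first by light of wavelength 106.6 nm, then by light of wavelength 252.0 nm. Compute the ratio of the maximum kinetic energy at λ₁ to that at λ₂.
7.2136

Using Einstein's equation: KE_max = hc/λ - φ

For λ₁ = 106.6 nm:
E₁ = hc/λ₁ = 11.6308 eV
KE₁ = E₁ - φ = 11.6308 - 3.84 = 7.7908 eV

For λ₂ = 252.0 nm:
E₂ = hc/λ₂ = 4.9200 eV
KE₂ = E₂ - φ = 4.9200 - 3.84 = 1.0800 eV

Ratio: KE₁/KE₂ = 7.7908/1.0800 = 7.2136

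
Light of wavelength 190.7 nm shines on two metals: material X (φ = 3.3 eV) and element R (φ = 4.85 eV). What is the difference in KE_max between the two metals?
1.5500 eV

Using KE_max = hc/λ - φ for each metal:

Photon energy: E = hc/λ = 6.5015 eV

For material X (φ₁ = 3.3 eV):
KE₁ = E - φ₁ = 6.5015 - 3.3 = 3.2015 eV

For element R (φ₂ = 4.85 eV):
KE₂ = E - φ₂ = 6.5015 - 4.85 = 1.6515 eV

Difference:
ΔKE = KE₁ - KE₂ = 3.2015 - 1.6515 = 1.5500 eV

Note: The difference equals the difference in work functions: 4.85 - 3.3 = 1.55 eV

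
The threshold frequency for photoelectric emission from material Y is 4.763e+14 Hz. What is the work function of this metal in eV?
1.97 eV

At the threshold frequency, photon energy equals work function:
φ = hf₀

Calculating:
φ = (6.626×10⁻³⁴ J·s)(4.763e+14 Hz)
φ = 1.97 eV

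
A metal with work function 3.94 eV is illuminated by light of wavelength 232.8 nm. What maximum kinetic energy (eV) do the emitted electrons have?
1.3858 eV

Using Einstein's photoelectric equation: KE_max = hf - φ = hc/λ - φ

First, calculate the photon energy:
E_photon = hc/λ = (6.626×10⁻³⁴ J·s)(3×10⁸ m/s) / (232.8×10⁻⁹ m)
E_photon = 5.3258 eV

Then, the maximum kinetic energy:
KE_max = E_photon - φ = 5.3258 eV - 3.94 eV = 1.3858 eV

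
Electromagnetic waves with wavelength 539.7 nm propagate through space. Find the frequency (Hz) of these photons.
5.5548e+14 Hz

Using the wave equation: c = fλ

Solving for frequency:
f = c/λ = (3×10⁸ m/s) / (539.7×10⁻⁹ m)
f = 5.5548e+14 Hz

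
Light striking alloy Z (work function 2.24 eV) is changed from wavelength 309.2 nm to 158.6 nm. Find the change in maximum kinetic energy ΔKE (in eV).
3.8076 eV

Using Einstein's equation: KE_max = hc/λ - φ

For λ₁ = 309.2 nm:
KE₁ = hc/λ₁ - φ = 4.0098 - 2.24 = 1.7698 eV

For λ₂ = 158.6 nm:
KE₂ = hc/λ₂ - φ = 7.8174 - 2.24 = 5.5774 eV

Change in KE:
ΔKE = KE₂ - KE₁ = 5.5774 - 1.7698 = 3.8076 eV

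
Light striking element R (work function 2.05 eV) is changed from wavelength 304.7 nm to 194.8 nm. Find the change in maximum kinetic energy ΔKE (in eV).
2.2956 eV

Using Einstein's equation: KE_max = hc/λ - φ

For λ₁ = 304.7 nm:
KE₁ = hc/λ₁ - φ = 4.0691 - 2.05 = 2.0191 eV

For λ₂ = 194.8 nm:
KE₂ = hc/λ₂ - φ = 6.3647 - 2.05 = 4.3147 eV

Change in KE:
ΔKE = KE₂ - KE₁ = 4.3147 - 2.0191 = 2.2956 eV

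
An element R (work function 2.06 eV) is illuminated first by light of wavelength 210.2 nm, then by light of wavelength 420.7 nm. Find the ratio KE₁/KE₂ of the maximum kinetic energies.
4.3269

Using Einstein's equation: KE_max = hc/λ - φ

For λ₁ = 210.2 nm:
E₁ = hc/λ₁ = 5.8984 eV
KE₁ = E₁ - φ = 5.8984 - 2.06 = 3.8384 eV

For λ₂ = 420.7 nm:
E₂ = hc/λ₂ = 2.9471 eV
KE₂ = E₂ - φ = 2.9471 - 2.06 = 0.8871 eV

Ratio: KE₁/KE₂ = 3.8384/0.8871 = 4.3269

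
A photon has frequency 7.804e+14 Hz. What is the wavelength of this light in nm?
384.15 nm

Using the wave equation: c = fλ

Solving for wavelength:
λ = c/f = (3×10⁸ m/s) / (7.804e+14 Hz)
λ = 384.15 nm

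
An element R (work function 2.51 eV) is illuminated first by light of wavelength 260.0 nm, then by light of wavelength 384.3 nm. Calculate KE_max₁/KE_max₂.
3.1535

Using Einstein's equation: KE_max = hc/λ - φ

For λ₁ = 260.0 nm:
E₁ = hc/λ₁ = 4.7686 eV
KE₁ = E₁ - φ = 4.7686 - 2.51 = 2.2586 eV

For λ₂ = 384.3 nm:
E₂ = hc/λ₂ = 3.2262 eV
KE₂ = E₂ - φ = 3.2262 - 2.51 = 0.7162 eV

Ratio: KE₁/KE₂ = 2.2586/0.7162 = 3.1535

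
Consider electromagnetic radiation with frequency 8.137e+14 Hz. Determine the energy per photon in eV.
3.3652 eV

Using E = hf:

E = hf = (6.626×10⁻³⁴ J·s)(8.137e+14 Hz)
E = 3.3652 eV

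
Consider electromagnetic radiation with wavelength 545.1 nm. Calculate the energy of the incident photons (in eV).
2.2745 eV

Using E = hf = hc/λ:

E = hc/λ = (6.626×10⁻³⁴ J·s)(3×10⁸ m/s) / (545.1×10⁻⁹ m)
E = 2.2745 eV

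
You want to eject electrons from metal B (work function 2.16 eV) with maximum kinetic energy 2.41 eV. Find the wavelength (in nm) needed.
271.30 nm

From Einstein's equation: KE_max = hc/λ - φ

Rearranging for λ:
hc/λ = KE_max + φ
λ = hc/(KE_max + φ)

Required photon energy:
E_photon = KE_max + φ = 2.41 + 2.16 = 4.57 eV

Required wavelength:
λ = hc/E_photon = (6.626×10⁻³⁴)(3×10⁸) / (4.57 × 1.602×10⁻¹⁹)
λ = 271.30 nm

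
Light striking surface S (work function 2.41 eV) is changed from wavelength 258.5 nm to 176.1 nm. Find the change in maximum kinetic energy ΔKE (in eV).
2.2443 eV

Using Einstein's equation: KE_max = hc/λ - φ

For λ₁ = 258.5 nm:
KE₁ = hc/λ₁ - φ = 4.7963 - 2.41 = 2.3863 eV

For λ₂ = 176.1 nm:
KE₂ = hc/λ₂ - φ = 7.0406 - 2.41 = 4.6306 eV

Change in KE:
ΔKE = KE₂ - KE₁ = 4.6306 - 2.3863 = 2.2443 eV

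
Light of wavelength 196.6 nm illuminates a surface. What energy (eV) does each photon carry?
6.3064 eV

Using E = hf = hc/λ:

E = hc/λ = (6.626×10⁻³⁴ J·s)(3×10⁸ m/s) / (196.6×10⁻⁹ m)
E = 6.3064 eV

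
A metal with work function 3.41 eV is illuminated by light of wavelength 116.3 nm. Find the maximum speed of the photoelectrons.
1.5970e+06 m/s

First, find the maximum kinetic energy:
E_photon = hc/λ = 10.6607 eV
KE_max = E_photon - φ = 10.6607 - 3.41 = 7.2507 eV

Convert to Joules: KE_max = 7.2507 × 1.602×10⁻¹⁹ J = 1.1617e-18 J

Then use KE = ½mv² to find velocity:
v = √(2·KE/m) = √(2 × 1.1617e-18 J / 9.109e-31 kg)
v = 1.5970e+06 m/s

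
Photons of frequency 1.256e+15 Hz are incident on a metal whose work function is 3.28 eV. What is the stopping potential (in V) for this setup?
1.9144 V

The stopping potential V_s satisfies: eV_s = KE_max

First, find KE_max using Einstein's equation:
E_photon = hf = (6.626×10⁻³⁴ J·s)(1.256e+15 Hz) = 5.1944 eV
KE_max = E_photon - φ = 5.1944 - 3.28 = 1.9144 eV

Since eV_s = KE_max:
V_s = KE_max/e = 1.9144 V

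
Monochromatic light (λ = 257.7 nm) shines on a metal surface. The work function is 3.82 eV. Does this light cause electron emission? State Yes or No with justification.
Yes

For photoemission, the photon energy must exceed the work function.

Photon energy: E = hc/λ = 4.8112 eV
Work function: φ = 3.82 eV

Since E_photon (4.8112 eV) > φ (3.82 eV), photoemission WILL occur.
The threshold wavelength is λ₀ = hc/φ = 324.6 nm.
Since 257.7 nm < 324.6 nm, the light has sufficient energy.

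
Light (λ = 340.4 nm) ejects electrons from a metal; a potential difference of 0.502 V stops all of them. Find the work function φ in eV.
3.14 eV

The stopping potential gives the maximum kinetic energy: KE_max = eV_s = 0.502 eV

From Einstein's photoelectric equation: KE_max = hc/λ - φ
Rearranging: φ = hc/λ - KE_max

Calculate photon energy:
E_photon = hc/λ = (6.626×10⁻³⁴ J·s)(3×10⁸ m/s) / (340.4×10⁻⁹ m) = 3.6423 eV

Therefore:
φ = 3.6423 - 0.502 = 3.14 eV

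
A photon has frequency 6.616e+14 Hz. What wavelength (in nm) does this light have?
453.13 nm

Using the wave equation: c = fλ

Solving for wavelength:
λ = c/f = (3×10⁸ m/s) / (6.616e+14 Hz)
λ = 453.13 nm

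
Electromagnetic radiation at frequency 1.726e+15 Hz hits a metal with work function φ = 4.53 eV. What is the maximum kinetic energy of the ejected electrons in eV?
2.6082 eV

Using Einstein's photoelectric equation: KE_max = hf - φ

First, calculate the photon energy:
E_photon = hf = (6.626×10⁻³⁴ J·s)(1.726e+15 Hz)
E_photon = 7.1382 eV

Then, the maximum kinetic energy:
KE_max = E_photon - φ = 7.1382 eV - 4.53 eV = 2.6082 eV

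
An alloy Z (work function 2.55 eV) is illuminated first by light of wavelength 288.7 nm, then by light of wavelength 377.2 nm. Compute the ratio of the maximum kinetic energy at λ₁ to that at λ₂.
2.3672

Using Einstein's equation: KE_max = hc/λ - φ

For λ₁ = 288.7 nm:
E₁ = hc/λ₁ = 4.2946 eV
KE₁ = E₁ - φ = 4.2946 - 2.55 = 1.7446 eV

For λ₂ = 377.2 nm:
E₂ = hc/λ₂ = 3.2870 eV
KE₂ = E₂ - φ = 3.2870 - 2.55 = 0.7370 eV

Ratio: KE₁/KE₂ = 1.7446/0.7370 = 2.3672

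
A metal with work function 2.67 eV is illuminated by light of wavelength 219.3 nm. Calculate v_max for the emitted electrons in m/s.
1.0245e+06 m/s

First, find the maximum kinetic energy:
E_photon = hc/λ = 5.6536 eV
KE_max = E_photon - φ = 5.6536 - 2.67 = 2.9836 eV

Convert to Joules: KE_max = 2.9836 × 1.602×10⁻¹⁹ J = 4.7803e-19 J

Then use KE = ½mv² to find velocity:
v = √(2·KE/m) = √(2 × 4.7803e-19 J / 9.109e-31 kg)
v = 1.0245e+06 m/s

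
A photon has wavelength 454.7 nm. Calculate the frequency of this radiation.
6.5932e+14 Hz

Using the wave equation: c = fλ

Solving for frequency:
f = c/λ = (3×10⁸ m/s) / (454.7×10⁻⁹ m)
f = 6.5932e+14 Hz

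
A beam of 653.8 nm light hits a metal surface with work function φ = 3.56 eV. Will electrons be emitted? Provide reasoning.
No

For photoemission, the photon energy must exceed the work function.

Photon energy: E = hc/λ = 1.8964 eV
Work function: φ = 3.56 eV

Since E_photon (1.8964 eV) < φ (3.56 eV), photoemission will NOT occur.
The threshold wavelength is λ₀ = hc/φ = 348.3 nm.
Since 653.8 nm > 348.3 nm, the photons lack sufficient energy.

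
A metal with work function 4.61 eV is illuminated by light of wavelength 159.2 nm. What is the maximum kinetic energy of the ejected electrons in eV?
3.1780 eV

Using Einstein's photoelectric equation: KE_max = hf - φ = hc/λ - φ

First, calculate the photon energy:
E_photon = hc/λ = (6.626×10⁻³⁴ J·s)(3×10⁸ m/s) / (159.2×10⁻⁹ m)
E_photon = 7.7880 eV

Then, the maximum kinetic energy:
KE_max = E_photon - φ = 7.7880 eV - 4.61 eV = 3.1780 eV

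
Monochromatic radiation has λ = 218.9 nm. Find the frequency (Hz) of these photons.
1.3695e+15 Hz

Using the wave equation: c = fλ

Solving for frequency:
f = c/λ = (3×10⁸ m/s) / (218.9×10⁻⁹ m)
f = 1.3695e+15 Hz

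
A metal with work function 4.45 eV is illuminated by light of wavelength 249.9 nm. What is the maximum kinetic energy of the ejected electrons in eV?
0.5114 eV

Using Einstein's photoelectric equation: KE_max = hf - φ = hc/λ - φ

First, calculate the photon energy:
E_photon = hc/λ = (6.626×10⁻³⁴ J·s)(3×10⁸ m/s) / (249.9×10⁻⁹ m)
E_photon = 4.9614 eV

Then, the maximum kinetic energy:
KE_max = E_photon - φ = 4.9614 eV - 4.45 eV = 0.5114 eV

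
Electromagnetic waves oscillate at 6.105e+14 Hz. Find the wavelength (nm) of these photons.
491.06 nm

Using the wave equation: c = fλ

Solving for wavelength:
λ = c/f = (3×10⁸ m/s) / (6.105e+14 Hz)
λ = 491.06 nm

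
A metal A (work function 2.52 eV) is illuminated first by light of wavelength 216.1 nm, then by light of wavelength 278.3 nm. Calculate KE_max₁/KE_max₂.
1.6627

Using Einstein's equation: KE_max = hc/λ - φ

For λ₁ = 216.1 nm:
E₁ = hc/λ₁ = 5.7374 eV
KE₁ = E₁ - φ = 5.7374 - 2.52 = 3.2174 eV

For λ₂ = 278.3 nm:
E₂ = hc/λ₂ = 4.4551 eV
KE₂ = E₂ - φ = 4.4551 - 2.52 = 1.9351 eV

Ratio: KE₁/KE₂ = 3.2174/1.9351 = 1.6627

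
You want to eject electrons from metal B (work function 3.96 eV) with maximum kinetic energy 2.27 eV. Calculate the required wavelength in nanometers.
199.01 nm

From Einstein's equation: KE_max = hc/λ - φ

Rearranging for λ:
hc/λ = KE_max + φ
λ = hc/(KE_max + φ)

Required photon energy:
E_photon = KE_max + φ = 2.27 + 3.96 = 6.23 eV

Required wavelength:
λ = hc/E_photon = (6.626×10⁻³⁴)(3×10⁸) / (6.23 × 1.602×10⁻¹⁹)
λ = 199.01 nm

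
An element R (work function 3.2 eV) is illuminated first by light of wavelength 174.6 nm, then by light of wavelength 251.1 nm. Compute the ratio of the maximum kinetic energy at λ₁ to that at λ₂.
2.2450

Using Einstein's equation: KE_max = hc/λ - φ

For λ₁ = 174.6 nm:
E₁ = hc/λ₁ = 7.1010 eV
KE₁ = E₁ - φ = 7.1010 - 3.2 = 3.9010 eV

For λ₂ = 251.1 nm:
E₂ = hc/λ₂ = 4.9376 eV
KE₂ = E₂ - φ = 4.9376 - 3.2 = 1.7376 eV

Ratio: KE₁/KE₂ = 3.9010/1.7376 = 2.2450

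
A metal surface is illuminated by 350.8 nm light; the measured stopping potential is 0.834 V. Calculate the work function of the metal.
2.70 eV

The stopping potential gives the maximum kinetic energy: KE_max = eV_s = 0.834 eV

From Einstein's photoelectric equation: KE_max = hc/λ - φ
Rearranging: φ = hc/λ - KE_max

Calculate photon energy:
E_photon = hc/λ = (6.626×10⁻³⁴ J·s)(3×10⁸ m/s) / (350.8×10⁻⁹ m) = 3.5343 eV

Therefore:
φ = 3.5343 - 0.834 = 2.70 eV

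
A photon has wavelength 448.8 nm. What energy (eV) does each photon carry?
2.7626 eV

Using E = hf = hc/λ:

E = hc/λ = (6.626×10⁻³⁴ J·s)(3×10⁸ m/s) / (448.8×10⁻⁹ m)
E = 2.7626 eV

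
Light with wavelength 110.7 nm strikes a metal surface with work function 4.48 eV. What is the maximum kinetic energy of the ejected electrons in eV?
6.7200 eV

Using Einstein's photoelectric equation: KE_max = hf - φ = hc/λ - φ

First, calculate the photon energy:
E_photon = hc/λ = (6.626×10⁻³⁴ J·s)(3×10⁸ m/s) / (110.7×10⁻⁹ m)
E_photon = 11.2000 eV

Then, the maximum kinetic energy:
KE_max = E_photon - φ = 11.2000 eV - 4.48 eV = 6.7200 eV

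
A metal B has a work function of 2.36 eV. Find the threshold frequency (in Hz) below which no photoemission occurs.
5.7065e+14 Hz

The threshold frequency is when the photon energy equals the work function:
hf₀ = φ

Solving for f₀:
f₀ = φ/h = (2.36 eV × 1.602×10⁻¹⁹ J/eV) / (6.626×10⁻³⁴ J·s)
f₀ = 5.7065e+14 Hz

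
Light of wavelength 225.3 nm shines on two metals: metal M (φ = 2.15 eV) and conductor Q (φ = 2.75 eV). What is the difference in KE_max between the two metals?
0.6000 eV

Using KE_max = hc/λ - φ for each metal:

Photon energy: E = hc/λ = 5.5031 eV

For metal M (φ₁ = 2.15 eV):
KE₁ = E - φ₁ = 5.5031 - 2.15 = 3.3531 eV

For conductor Q (φ₂ = 2.75 eV):
KE₂ = E - φ₂ = 5.5031 - 2.75 = 2.7531 eV

Difference:
ΔKE = KE₁ - KE₂ = 3.3531 - 2.7531 = 0.6000 eV

Note: The difference equals the difference in work functions: 2.75 - 2.15 = 0.60 eV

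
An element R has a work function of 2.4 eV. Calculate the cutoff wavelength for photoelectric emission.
516.60 nm

The threshold wavelength is when the photon energy equals the work function:
hc/λ₀ = φ

Solving for λ₀:
λ₀ = hc/φ = (6.626×10⁻³⁴ J·s)(3×10⁸ m/s) / (2.4 eV × 1.602×10⁻¹⁹ J/eV)
λ₀ = 516.60 nm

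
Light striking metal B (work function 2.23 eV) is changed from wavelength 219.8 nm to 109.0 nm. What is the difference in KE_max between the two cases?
5.7339 eV

Using Einstein's equation: KE_max = hc/λ - φ

For λ₁ = 219.8 nm:
KE₁ = hc/λ₁ - φ = 5.6408 - 2.23 = 3.4108 eV

For λ₂ = 109.0 nm:
KE₂ = hc/λ₂ - φ = 11.3747 - 2.23 = 9.1447 eV

Change in KE:
ΔKE = KE₂ - KE₁ = 9.1447 - 3.4108 = 5.7339 eV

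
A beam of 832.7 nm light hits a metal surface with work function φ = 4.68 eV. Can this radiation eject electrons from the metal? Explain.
No

For photoemission, the photon energy must exceed the work function.

Photon energy: E = hc/λ = 1.4889 eV
Work function: φ = 4.68 eV

Since E_photon (1.4889 eV) < φ (4.68 eV), photoemission will NOT occur.
The threshold wavelength is λ₀ = hc/φ = 264.9 nm.
Since 832.7 nm > 264.9 nm, the photons lack sufficient energy.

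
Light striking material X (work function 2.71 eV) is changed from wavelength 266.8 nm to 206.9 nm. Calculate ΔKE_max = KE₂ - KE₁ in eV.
1.3454 eV

Using Einstein's equation: KE_max = hc/λ - φ

For λ₁ = 266.8 nm:
KE₁ = hc/λ₁ - φ = 4.6471 - 2.71 = 1.9371 eV

For λ₂ = 206.9 nm:
KE₂ = hc/λ₂ - φ = 5.9925 - 2.71 = 3.2825 eV

Change in KE:
ΔKE = KE₂ - KE₁ = 3.2825 - 1.9371 = 1.3454 eV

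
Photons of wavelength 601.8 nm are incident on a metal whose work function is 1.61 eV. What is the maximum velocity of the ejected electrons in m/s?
3.9796e+05 m/s

First, find the maximum kinetic energy:
E_photon = hc/λ = 2.0602 eV
KE_max = E_photon - φ = 2.0602 - 1.61 = 0.4502 eV

Convert to Joules: KE_max = 0.4502 × 1.602×10⁻¹⁹ J = 7.2134e-20 J

Then use KE = ½mv² to find velocity:
v = √(2·KE/m) = √(2 × 7.2134e-20 J / 9.109e-31 kg)
v = 3.9796e+05 m/s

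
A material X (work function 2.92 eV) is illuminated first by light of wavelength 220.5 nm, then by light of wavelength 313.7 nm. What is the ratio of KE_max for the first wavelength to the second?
2.6183

Using Einstein's equation: KE_max = hc/λ - φ

For λ₁ = 220.5 nm:
E₁ = hc/λ₁ = 5.6229 eV
KE₁ = E₁ - φ = 5.6229 - 2.92 = 2.7029 eV

For λ₂ = 313.7 nm:
E₂ = hc/λ₂ = 3.9523 eV
KE₂ = E₂ - φ = 3.9523 - 2.92 = 1.0323 eV

Ratio: KE₁/KE₂ = 2.7029/1.0323 = 2.6183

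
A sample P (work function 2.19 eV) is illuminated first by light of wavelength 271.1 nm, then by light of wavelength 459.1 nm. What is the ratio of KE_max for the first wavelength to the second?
4.6679

Using Einstein's equation: KE_max = hc/λ - φ

For λ₁ = 271.1 nm:
E₁ = hc/λ₁ = 4.5734 eV
KE₁ = E₁ - φ = 4.5734 - 2.19 = 2.3834 eV

For λ₂ = 459.1 nm:
E₂ = hc/λ₂ = 2.7006 eV
KE₂ = E₂ - φ = 2.7006 - 2.19 = 0.5106 eV

Ratio: KE₁/KE₂ = 2.3834/0.5106 = 4.6679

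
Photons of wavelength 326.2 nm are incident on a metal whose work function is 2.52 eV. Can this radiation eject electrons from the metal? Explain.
Yes

For photoemission, the photon energy must exceed the work function.

Photon energy: E = hc/λ = 3.8009 eV
Work function: φ = 2.52 eV

Since E_photon (3.8009 eV) > φ (2.52 eV), photoemission WILL occur.
The threshold wavelength is λ₀ = hc/φ = 492.0 nm.
Since 326.2 nm < 492.0 nm, the light has sufficient energy.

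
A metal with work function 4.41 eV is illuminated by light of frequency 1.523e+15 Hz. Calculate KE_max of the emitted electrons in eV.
1.8886 eV

Using Einstein's photoelectric equation: KE_max = hf - φ

First, calculate the photon energy:
E_photon = hf = (6.626×10⁻³⁴ J·s)(1.523e+15 Hz)
E_photon = 6.2986 eV

Then, the maximum kinetic energy:
KE_max = E_photon - φ = 6.2986 eV - 4.41 eV = 1.8886 eV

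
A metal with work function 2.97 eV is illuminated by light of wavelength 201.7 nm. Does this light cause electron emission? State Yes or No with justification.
Yes

For photoemission, the photon energy must exceed the work function.

Photon energy: E = hc/λ = 6.1470 eV
Work function: φ = 2.97 eV

Since E_photon (6.1470 eV) > φ (2.97 eV), photoemission WILL occur.
The threshold wavelength is λ₀ = hc/φ = 417.5 nm.
Since 201.7 nm < 417.5 nm, the light has sufficient energy.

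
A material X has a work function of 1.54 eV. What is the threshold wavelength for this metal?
805.09 nm

The threshold wavelength is when the photon energy equals the work function:
hc/λ₀ = φ

Solving for λ₀:
λ₀ = hc/φ = (6.626×10⁻³⁴ J·s)(3×10⁸ m/s) / (1.54 eV × 1.602×10⁻¹⁹ J/eV)
λ₀ = 805.09 nm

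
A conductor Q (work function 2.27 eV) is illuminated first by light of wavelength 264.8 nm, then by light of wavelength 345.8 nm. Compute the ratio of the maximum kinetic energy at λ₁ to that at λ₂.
1.8338

Using Einstein's equation: KE_max = hc/λ - φ

For λ₁ = 264.8 nm:
E₁ = hc/λ₁ = 4.6822 eV
KE₁ = E₁ - φ = 4.6822 - 2.27 = 2.4122 eV

For λ₂ = 345.8 nm:
E₂ = hc/λ₂ = 3.5854 eV
KE₂ = E₂ - φ = 3.5854 - 2.27 = 1.3154 eV

Ratio: KE₁/KE₂ = 2.4122/1.3154 = 1.8338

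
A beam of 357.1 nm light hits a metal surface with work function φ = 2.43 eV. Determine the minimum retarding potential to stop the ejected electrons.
1.0420 V

The stopping potential V_s satisfies: eV_s = KE_max

First, find KE_max using Einstein's equation:
E_photon = hc/λ = 3.4720 eV
KE_max = E_photon - φ = 3.4720 - 2.43 = 1.0420 eV

Since eV_s = KE_max:
V_s = KE_max/e = 1.0420 V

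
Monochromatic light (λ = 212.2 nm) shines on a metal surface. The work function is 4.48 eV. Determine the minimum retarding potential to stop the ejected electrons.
1.3628 V

The stopping potential V_s satisfies: eV_s = KE_max

First, find KE_max using Einstein's equation:
E_photon = hc/λ = 5.8428 eV
KE_max = E_photon - φ = 5.8428 - 4.48 = 1.3628 eV

Since eV_s = KE_max:
V_s = KE_max/e = 1.3628 V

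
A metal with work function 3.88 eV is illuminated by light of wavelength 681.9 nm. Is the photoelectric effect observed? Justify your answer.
No

For photoemission, the photon energy must exceed the work function.

Photon energy: E = hc/λ = 1.8182 eV
Work function: φ = 3.88 eV

Since E_photon (1.8182 eV) < φ (3.88 eV), photoemission will NOT occur.
The threshold wavelength is λ₀ = hc/φ = 319.5 nm.
Since 681.9 nm > 319.5 nm, the photons lack sufficient energy.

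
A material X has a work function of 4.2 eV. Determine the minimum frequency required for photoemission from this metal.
1.0156e+15 Hz

The threshold frequency is when the photon energy equals the work function:
hf₀ = φ

Solving for f₀:
f₀ = φ/h = (4.2 eV × 1.602×10⁻¹⁹ J/eV) / (6.626×10⁻³⁴ J·s)
f₀ = 1.0156e+15 Hz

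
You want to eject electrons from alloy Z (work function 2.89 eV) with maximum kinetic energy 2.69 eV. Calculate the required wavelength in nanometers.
222.19 nm

From Einstein's equation: KE_max = hc/λ - φ

Rearranging for λ:
hc/λ = KE_max + φ
λ = hc/(KE_max + φ)

Required photon energy:
E_photon = KE_max + φ = 2.69 + 2.89 = 5.58 eV

Required wavelength:
λ = hc/E_photon = (6.626×10⁻³⁴)(3×10⁸) / (5.58 × 1.602×10⁻¹⁹)
λ = 222.19 nm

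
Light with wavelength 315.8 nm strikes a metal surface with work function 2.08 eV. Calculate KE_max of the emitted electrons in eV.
1.8460 eV

Using Einstein's photoelectric equation: KE_max = hf - φ = hc/λ - φ

First, calculate the photon energy:
E_photon = hc/λ = (6.626×10⁻³⁴ J·s)(3×10⁸ m/s) / (315.8×10⁻⁹ m)
E_photon = 3.9260 eV

Then, the maximum kinetic energy:
KE_max = E_photon - φ = 3.9260 eV - 2.08 eV = 1.8460 eV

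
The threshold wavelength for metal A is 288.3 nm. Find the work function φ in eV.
4.30 eV

At the threshold wavelength, photon energy equals work function:
φ = hc/λ₀

Calculating:
φ = (6.626×10⁻³⁴ J·s)(3×10⁸ m/s) / (288.3×10⁻⁹ m)
φ = 4.30 eV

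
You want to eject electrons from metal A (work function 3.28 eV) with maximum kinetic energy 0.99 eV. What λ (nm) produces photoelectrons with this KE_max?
290.36 nm

From Einstein's equation: KE_max = hc/λ - φ

Rearranging for λ:
hc/λ = KE_max + φ
λ = hc/(KE_max + φ)

Required photon energy:
E_photon = KE_max + φ = 0.99 + 3.28 = 4.27 eV

Required wavelength:
λ = hc/E_photon = (6.626×10⁻³⁴)(3×10⁸) / (4.27 × 1.602×10⁻¹⁹)
λ = 290.36 nm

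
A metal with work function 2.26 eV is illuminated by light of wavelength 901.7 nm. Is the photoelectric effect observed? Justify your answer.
No

For photoemission, the photon energy must exceed the work function.

Photon energy: E = hc/λ = 1.3750 eV
Work function: φ = 2.26 eV

Since E_photon (1.3750 eV) < φ (2.26 eV), photoemission will NOT occur.
The threshold wavelength is λ₀ = hc/φ = 548.6 nm.
Since 901.7 nm > 548.6 nm, the photons lack sufficient energy.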